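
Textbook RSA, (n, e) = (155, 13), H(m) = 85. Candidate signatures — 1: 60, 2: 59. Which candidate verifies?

1

Candidate 1: Squares mod 155: 60^1≡60, 60^2≡35, 60^4≡140, 60^8≡70; 13 = 8 + 4 + 1, so 60^13 ≡ 70·140·60 ≡ 85 (mod 155)
  → matches H(m) = 85
Candidate 2: Squares mod 155: 59^1≡59, 59^2≡71, 59^4≡81, 59^8≡51; 13 = 8 + 4 + 1, so 59^13 ≡ 51·81·59 ≡ 69 (mod 155)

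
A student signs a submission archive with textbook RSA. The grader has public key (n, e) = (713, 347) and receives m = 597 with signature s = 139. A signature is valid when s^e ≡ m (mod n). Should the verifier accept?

s^2 ≡ 139^2 = 19321 ≡ 70
s^4 ≡ 70^2 = 4900 ≡ 622
s^8 ≡ 622^2 = 386884 ≡ 438
s^16 ≡ 438^2 = 191844 ≡ 47
s^32 ≡ 47^2 = 2209 ≡ 70
s^64 ≡ 70^2 = 4900 ≡ 622
s^128 ≡ 622^2 = 386884 ≡ 438
s^256 ≡ 438^2 = 191844 ≡ 47
347 = 256 + 64 + 16 + 8 + 2 + 1, so s^347 ≡ 47·622·47·438·70·139 ≡ 116 (mod 713)
116 ≠ 597, so verification fails.

reject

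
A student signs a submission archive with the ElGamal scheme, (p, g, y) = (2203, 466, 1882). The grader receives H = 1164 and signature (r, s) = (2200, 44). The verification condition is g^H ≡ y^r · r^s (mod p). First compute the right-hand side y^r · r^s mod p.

Squares mod 2203: 1882^1≡1882, 1882^2≡1703, 1882^4≡1061, 1882^8≡2191, 1882^16≡144, 1882^32≡909, 1882^64≡156, 1882^128≡103, 1882^256≡1797, 1882^512≡1814, 1882^1024≡1517, 1882^2048≡1357
2200 = 2048 + 128 + 16 + 8, so 1882^2200 ≡ 1357·103·144·2191 ≡ 1617 (mod 2203)
Squares mod 2203: 2200^1≡2200, 2200^2≡9, 2200^4≡81, 2200^8≡2155, 2200^16≡101, 2200^32≡1389
44 = 32 + 8 + 4, so 2200^44 ≡ 1389·2155·81 ≡ 1324 (mod 2203)
y^r · r^s ≡ 1617·1324 = 2140908 ≡ 1795 (mod 2203)

1795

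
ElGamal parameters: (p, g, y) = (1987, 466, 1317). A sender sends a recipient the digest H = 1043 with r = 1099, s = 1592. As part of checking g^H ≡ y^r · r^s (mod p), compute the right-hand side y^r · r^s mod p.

1573

1317^2 = 1734489 ≡ 1825
1317^4 ≡ 1825^2 = 3330625 ≡ 413
1317^8 ≡ 413^2 = 170569 ≡ 1674
1317^16 ≡ 1674^2 = 2802276 ≡ 606
1317^32 ≡ 606^2 = 367236 ≡ 1628
1317^64 ≡ 1628^2 = 2650384 ≡ 1713
1317^128 ≡ 1713^2 = 2934369 ≡ 1557
1317^256 ≡ 1557^2 = 2424249 ≡ 109
1317^512 ≡ 109^2 = 11881 ≡ 1946
1317^1024 ≡ 1946^2 = 3786916 ≡ 1681
1099 = 1024 + 64 + 8 + 2 + 1, so 1317^1099 ≡ 1681·1713·1674·1825·1317 ≡ 1134 (mod 1987)
1099^2 = 1207801 ≡ 1692
1099^4 ≡ 1692^2 = 2862864 ≡ 1584
1099^8 ≡ 1584^2 = 2509056 ≡ 1462
1099^16 ≡ 1462^2 = 2137444 ≡ 1419
1099^32 ≡ 1419^2 = 2013561 ≡ 730
1099^64 ≡ 730^2 = 532900 ≡ 384
1099^128 ≡ 384^2 = 147456 ≡ 418
1099^256 ≡ 418^2 = 174724 ≡ 1855
1099^512 ≡ 1855^2 = 3441025 ≡ 1528
1099^1024 ≡ 1528^2 = 2334784 ≡ 59
1592 = 1024 + 512 + 32 + 16 + 8, so 1099^1592 ≡ 59·1528·730·1419·1462 ≡ 1482 (mod 1987)
y^r · r^s ≡ 1134·1482 = 1680588 ≡ 1573 (mod 1987)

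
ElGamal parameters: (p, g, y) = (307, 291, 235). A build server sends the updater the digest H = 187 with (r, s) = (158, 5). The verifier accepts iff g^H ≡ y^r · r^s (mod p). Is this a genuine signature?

Left side g^H mod p:
291^2 = 84681 ≡ 256
291^4 ≡ 256^2 = 65536 ≡ 145
291^8 ≡ 145^2 = 21025 ≡ 149
291^16 ≡ 149^2 = 22201 ≡ 97
291^32 ≡ 97^2 = 9409 ≡ 199
291^64 ≡ 199^2 = 39601 ≡ 305
291^128 ≡ 305^2 = 93025 ≡ 4
187 = 128 + 32 + 16 + 8 + 2 + 1, so 291^187 ≡ 4·199·97·149·256·291 ≡ 18 (mod 307)
Right side y^r · r^s mod p:
235^2 = 55225 ≡ 272
235^4 ≡ 272^2 = 73984 ≡ 304
235^8 ≡ 304^2 = 92416 ≡ 9
235^16 ≡ 9^2 = 81
235^32 ≡ 81^2 = 6561 ≡ 114
235^64 ≡ 114^2 = 12996 ≡ 102
235^128 ≡ 102^2 = 10404 ≡ 273
158 = 128 + 16 + 8 + 4 + 2, so 235^158 ≡ 273·81·9·304·272 ≡ 216 (mod 307)
158^2 = 24964 ≡ 97
158^4 ≡ 97^2 = 9409 ≡ 199
5 = 4 + 1, so 158^5 ≡ 199·158 ≡ 128 (mod 307)
216·128 = 27648 ≡ 18 (mod 307)
18 ≡ 18 (mod 307), so the signature is genuine.

genuine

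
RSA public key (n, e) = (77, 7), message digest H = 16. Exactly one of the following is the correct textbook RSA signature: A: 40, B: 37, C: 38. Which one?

B

Candidate A: Squares mod 77: 40^1≡40, 40^2≡60, 40^4≡58; 7 = 4 + 2 + 1, so 40^7 ≡ 58·60·40 ≡ 61 (mod 77)
Candidate B: Squares mod 77: 37^1≡37, 37^2≡60, 37^4≡58; 7 = 4 + 2 + 1, so 37^7 ≡ 58·60·37 ≡ 16 (mod 77)
  → matches H = 16
Candidate C: Squares mod 77: 38^1≡38, 38^2≡58, 38^4≡53; 7 = 4 + 2 + 1, so 38^7 ≡ 53·58·38 ≡ 3 (mod 77)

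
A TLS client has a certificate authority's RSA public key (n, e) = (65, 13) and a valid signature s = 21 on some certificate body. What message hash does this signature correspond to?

21

s^2 ≡ 21^2 = 441 ≡ 51
s^4 ≡ 51^2 = 2601 ≡ 1
s^8 ≡ 1^2 = 1
13 = 8 + 4 + 1, so s^13 ≡ 1·1·21 ≡ 21 (mod 65)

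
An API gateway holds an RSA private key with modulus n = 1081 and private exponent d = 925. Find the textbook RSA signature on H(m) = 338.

1051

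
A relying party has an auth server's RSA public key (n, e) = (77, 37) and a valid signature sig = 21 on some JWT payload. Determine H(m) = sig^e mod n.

Squares mod 77: sig^1≡21, sig^2≡56, sig^4≡56, sig^8≡56, sig^16≡56, sig^32≡56
37 = 32 + 4 + 1, so sig^37 ≡ 56·56·21 ≡ 21 (mod 77)

21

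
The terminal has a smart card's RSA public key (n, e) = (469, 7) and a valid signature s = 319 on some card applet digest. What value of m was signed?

312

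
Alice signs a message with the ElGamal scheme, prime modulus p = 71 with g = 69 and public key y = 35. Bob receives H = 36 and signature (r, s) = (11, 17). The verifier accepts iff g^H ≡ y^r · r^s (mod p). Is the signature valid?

valid

Left side g^H mod p:
69^36 mod 71 = 2
Right side y^r · r^s mod p:
35^11 mod 71 = 13
11^17 mod 71 = 22
13·22 = 286 ≡ 2 (mod 71)
2 ≡ 2 (mod 71), so the signature is genuine.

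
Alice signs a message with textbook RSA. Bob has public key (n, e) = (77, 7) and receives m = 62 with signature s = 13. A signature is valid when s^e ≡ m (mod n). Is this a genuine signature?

genuine

Squares mod 77: s^1≡13, s^2≡15, s^4≡71
7 = 4 + 2 + 1, so s^7 ≡ 71·15·13 ≡ 62 (mod 77)
Since 62 equals the digest 62, verification succeeds.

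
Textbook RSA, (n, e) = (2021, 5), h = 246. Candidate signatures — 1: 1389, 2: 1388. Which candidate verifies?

Candidate 1: Squares mod 2021: 1389^1≡1389, 1389^2≡1287, 1389^4≡1170; 5 = 4 + 1, so 1389^5 ≡ 1170·1389 ≡ 246 (mod 2021)
  → matches h = 246
Candidate 2: Squares mod 2021: 1388^1≡1388, 1388^2≡531, 1388^4≡1042; 5 = 4 + 1, so 1388^5 ≡ 1042·1388 ≡ 1281 (mod 2021)

1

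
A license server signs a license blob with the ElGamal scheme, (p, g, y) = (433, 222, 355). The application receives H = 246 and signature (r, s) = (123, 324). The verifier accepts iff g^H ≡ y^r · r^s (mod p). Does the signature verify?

verifies

Left side g^H mod p:
Squares mod 433: 222^1≡222, 222^2≡355, 222^4≡22, 222^8≡51, 222^16≡3, 222^32≡9, 222^64≡81, 222^128≡66
246 = 128 + 64 + 32 + 16 + 4 + 2, so 222^246 ≡ 66·81·9·3·22·355 ≡ 283 (mod 433)
Right side y^r · r^s mod p:
Squares mod 433: 355^1≡355, 355^2≡22, 355^4≡51, 355^8≡3, 355^16≡9, 355^32≡81, 355^64≡66
123 = 64 + 32 + 16 + 8 + 2 + 1, so 355^123 ≡ 66·81·9·3·22·355 ≡ 283 (mod 433)
Squares mod 433: 123^1≡123, 123^2≡407, 123^4≡243, 123^8≡161, 123^16≡374, 123^32≡17, 123^64≡289, 123^128≡385, 123^256≡139
324 = 256 + 64 + 4, so 123^324 ≡ 139·289·243 ≡ 1 (mod 433)
283·1 = 283 ≡ 283 (mod 433)
283 ≡ 283 (mod 433), so the signature is genuine.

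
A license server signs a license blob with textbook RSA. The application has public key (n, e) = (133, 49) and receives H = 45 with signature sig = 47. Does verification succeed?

sig^2 ≡ 47^2 = 2209 ≡ 81
sig^4 ≡ 81^2 = 6561 ≡ 44
sig^8 ≡ 44^2 = 1936 ≡ 74
sig^16 ≡ 74^2 = 5476 ≡ 23
sig^32 ≡ 23^2 = 529 ≡ 130
49 = 32 + 16 + 1, so sig^49 ≡ 130·23·47 ≡ 82 (mod 133)
82 ≠ 45, so verification fails.

fails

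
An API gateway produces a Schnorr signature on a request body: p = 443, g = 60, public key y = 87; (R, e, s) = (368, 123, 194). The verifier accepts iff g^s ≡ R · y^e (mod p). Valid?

no

g^s mod p:
60^2 = 3600 ≡ 56
60^4 ≡ 56^2 = 3136 ≡ 35
60^8 ≡ 35^2 = 1225 ≡ 339
60^16 ≡ 339^2 = 114921 ≡ 184
60^32 ≡ 184^2 = 33856 ≡ 188
60^64 ≡ 188^2 = 35344 ≡ 347
60^128 ≡ 347^2 = 120409 ≡ 356
194 = 128 + 64 + 2, so 60^194 ≡ 356·347·56 ≡ 347 (mod 443)
R · y^e mod p:
87^2 = 7569 ≡ 38
87^4 ≡ 38^2 = 1444 ≡ 115
87^8 ≡ 115^2 = 13225 ≡ 378
87^16 ≡ 378^2 = 142884 ≡ 238
87^32 ≡ 238^2 = 56644 ≡ 383
87^64 ≡ 383^2 = 146689 ≡ 56
123 = 64 + 32 + 16 + 8 + 2 + 1, so 87^123 ≡ 56·383·238·378·38·87 ≡ 60 (mod 443)
368·60 = 22080 ≡ 373 (mod 443)
347 ≠ 373; the check fails.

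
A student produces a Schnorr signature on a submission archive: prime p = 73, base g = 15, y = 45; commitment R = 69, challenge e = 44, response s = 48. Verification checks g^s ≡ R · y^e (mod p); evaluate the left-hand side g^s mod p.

64

15^2 = 225 ≡ 6
15^4 ≡ 6^2 = 36
15^8 ≡ 36^2 = 1296 ≡ 55
15^16 ≡ 55^2 = 3025 ≡ 32
15^32 ≡ 32^2 = 1024 ≡ 2
48 = 32 + 16, so 15^48 ≡ 2·32 ≡ 64 (mod 73)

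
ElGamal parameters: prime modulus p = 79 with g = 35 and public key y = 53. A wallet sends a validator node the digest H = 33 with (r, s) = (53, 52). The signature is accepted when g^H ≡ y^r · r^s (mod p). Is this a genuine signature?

genuine

Left side g^H mod p:
Squares mod 79: 35^1≡35, 35^2≡40, 35^4≡20, 35^8≡5, 35^16≡25, 35^32≡72
33 = 32 + 1, so 35^33 ≡ 72·35 ≡ 71 (mod 79)
Right side y^r · r^s mod p:
Squares mod 79: 53^1≡53, 53^2≡44, 53^4≡40, 53^8≡20, 53^16≡5, 53^32≡25
53 = 32 + 16 + 4 + 1, so 53^53 ≡ 25·5·40·53 ≡ 34 (mod 79)
Squares mod 79: 53^1≡53, 53^2≡44, 53^4≡40, 53^8≡20, 53^16≡5, 53^32≡25
52 = 32 + 16 + 4, so 53^52 ≡ 25·5·40 ≡ 23 (mod 79)
34·23 = 782 ≡ 71 (mod 79)
71 ≡ 71 (mod 79), so the signature is genuine.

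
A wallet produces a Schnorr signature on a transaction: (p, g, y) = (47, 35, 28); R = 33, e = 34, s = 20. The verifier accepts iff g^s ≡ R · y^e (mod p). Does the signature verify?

does not verify

g^s mod p:
35^2 = 1225 ≡ 3
35^4 ≡ 3^2 = 9
35^8 ≡ 9^2 = 81 ≡ 34
35^16 ≡ 34^2 = 1156 ≡ 28
20 = 16 + 4, so 35^20 ≡ 28·9 ≡ 17 (mod 47)
R · y^e mod p:
28^2 = 784 ≡ 32
28^4 ≡ 32^2 = 1024 ≡ 37
28^8 ≡ 37^2 = 1369 ≡ 6
28^16 ≡ 6^2 = 36
28^32 ≡ 36^2 = 1296 ≡ 27
34 = 32 + 2, so 28^34 ≡ 27·32 ≡ 18 (mod 47)
33·18 = 594 ≡ 30 (mod 47)
17 ≠ 30; the check fails.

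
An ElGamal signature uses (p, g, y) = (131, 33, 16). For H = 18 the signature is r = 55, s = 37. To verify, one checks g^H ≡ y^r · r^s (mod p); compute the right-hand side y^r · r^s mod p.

100

Squares mod 131: 16^1≡16, 16^2≡125, 16^4≡36, 16^8≡117, 16^16≡65, 16^32≡33
55 = 32 + 16 + 4 + 2 + 1, so 16^55 ≡ 33·65·36·125·16 ≡ 39 (mod 131)
Squares mod 131: 55^1≡55, 55^2≡12, 55^4≡13, 55^8≡38, 55^16≡3, 55^32≡9
37 = 32 + 4 + 1, so 55^37 ≡ 9·13·55 ≡ 16 (mod 131)
y^r · r^s ≡ 39·16 = 624 ≡ 100 (mod 131)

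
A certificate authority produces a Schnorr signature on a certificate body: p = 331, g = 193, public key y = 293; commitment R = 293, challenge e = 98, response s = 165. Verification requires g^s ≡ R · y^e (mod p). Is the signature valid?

g^s mod p:
193^165 mod 331 = 1
R · y^e mod p:
293^98 mod 331 = 270
293·270 = 79110 ≡ 1 (mod 331)
1 ≡ 1 (mod 331); signature holds.

valid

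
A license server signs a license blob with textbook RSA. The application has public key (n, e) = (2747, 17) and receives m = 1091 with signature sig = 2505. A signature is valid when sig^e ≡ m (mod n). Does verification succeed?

sig^2 ≡ 2505^2 = 6275025 ≡ 877
sig^4 ≡ 877^2 = 769129 ≡ 2716
sig^8 ≡ 2716^2 = 7376656 ≡ 961
sig^16 ≡ 961^2 = 923521 ≡ 529
17 = 16 + 1, so sig^17 ≡ 529·2505 ≡ 1091 (mod 2747)
Since 1091 equals the digest 1091, verification succeeds.

passes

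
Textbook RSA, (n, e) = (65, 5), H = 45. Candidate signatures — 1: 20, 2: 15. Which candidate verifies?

2

Candidate 1: 20^2 = 400 ≡ 10; 20^4 ≡ 10^2 = 100 ≡ 35; 5 = 4 + 1, so 20^5 ≡ 35·20 ≡ 50 (mod 65)
Candidate 2: 15^2 = 225 ≡ 30; 15^4 ≡ 30^2 = 900 ≡ 55; 5 = 4 + 1, so 15^5 ≡ 55·15 ≡ 45 (mod 65)
  → matches H = 45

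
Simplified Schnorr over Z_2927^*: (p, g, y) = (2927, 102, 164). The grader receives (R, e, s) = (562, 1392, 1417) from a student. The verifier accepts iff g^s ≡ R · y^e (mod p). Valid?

g^s mod p:
102^1417 mod 2927 = 1281
R · y^e mod p:
164^1392 mod 2927 = 2025
562·2025 = 1138050 ≡ 2374 (mod 2927)
1281 ≠ 2374; the check fails.

no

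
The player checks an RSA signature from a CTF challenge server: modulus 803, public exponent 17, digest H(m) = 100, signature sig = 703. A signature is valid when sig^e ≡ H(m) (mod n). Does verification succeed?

sig^2 ≡ 703^2 = 494209 ≡ 364
sig^4 ≡ 364^2 = 132496 ≡ 1
sig^8 ≡ 1^2 = 1
sig^16 ≡ 1^2 = 1
17 = 16 + 1, so sig^17 ≡ 1·703 ≡ 703 (mod 803)
sig^17 mod 803 = 703, but H(m) = 100.

fails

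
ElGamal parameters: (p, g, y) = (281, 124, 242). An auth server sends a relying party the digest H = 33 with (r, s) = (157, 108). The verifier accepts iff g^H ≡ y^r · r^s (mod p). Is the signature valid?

valid

Left side g^H mod p:
124^2 = 15376 ≡ 202
124^4 ≡ 202^2 = 40804 ≡ 59
124^8 ≡ 59^2 = 3481 ≡ 109
124^16 ≡ 109^2 = 11881 ≡ 79
124^32 ≡ 79^2 = 6241 ≡ 59
33 = 32 + 1, so 124^33 ≡ 59·124 ≡ 10 (mod 281)
Right side y^r · r^s mod p:
242^2 = 58564 ≡ 116
242^4 ≡ 116^2 = 13456 ≡ 249
242^8 ≡ 249^2 = 62001 ≡ 181
242^16 ≡ 181^2 = 32761 ≡ 165
242^32 ≡ 165^2 = 27225 ≡ 249
242^64 ≡ 249^2 = 62001 ≡ 181
242^128 ≡ 181^2 = 32761 ≡ 165
157 = 128 + 16 + 8 + 4 + 1, so 242^157 ≡ 165·165·181·249·242 ≡ 28 (mod 281)
157^2 = 24649 ≡ 202
157^4 ≡ 202^2 = 40804 ≡ 59
157^8 ≡ 59^2 = 3481 ≡ 109
157^16 ≡ 109^2 = 11881 ≡ 79
157^32 ≡ 79^2 = 6241 ≡ 59
157^64 ≡ 59^2 = 3481 ≡ 109
108 = 64 + 32 + 8 + 4, so 157^108 ≡ 109·59·109·59 ≡ 181 (mod 281)
28·181 = 5068 ≡ 10 (mod 281)
10 ≡ 10 (mod 281), so the signature is genuine.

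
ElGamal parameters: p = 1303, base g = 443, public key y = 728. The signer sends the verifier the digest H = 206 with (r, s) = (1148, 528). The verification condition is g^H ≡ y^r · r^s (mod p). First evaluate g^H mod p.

Squares mod 1303: 443^1≡443, 443^2≡799, 443^4≡1234, 443^8≡852, 443^16≡133, 443^32≡750, 443^64≡907, 443^128≡456
206 = 128 + 64 + 8 + 4 + 2, so 443^206 ≡ 456·907·852·1234·799 ≡ 744 (mod 1303)

744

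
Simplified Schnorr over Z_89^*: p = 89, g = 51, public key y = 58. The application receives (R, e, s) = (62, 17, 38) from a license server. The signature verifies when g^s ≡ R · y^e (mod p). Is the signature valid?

valid

g^s mod p:
51^2 = 2601 ≡ 20
51^4 ≡ 20^2 = 400 ≡ 44
51^8 ≡ 44^2 = 1936 ≡ 67
51^16 ≡ 67^2 = 4489 ≡ 39
51^32 ≡ 39^2 = 1521 ≡ 8
38 = 32 + 4 + 2, so 51^38 ≡ 8·44·20 ≡ 9 (mod 89)
R · y^e mod p:
58^2 = 3364 ≡ 71
58^4 ≡ 71^2 = 5041 ≡ 57
58^8 ≡ 57^2 = 3249 ≡ 45
58^16 ≡ 45^2 = 2025 ≡ 67
17 = 16 + 1, so 58^17 ≡ 67·58 ≡ 59 (mod 89)
62·59 = 3658 ≡ 9 (mod 89)
9 ≡ 9 (mod 89); signature holds.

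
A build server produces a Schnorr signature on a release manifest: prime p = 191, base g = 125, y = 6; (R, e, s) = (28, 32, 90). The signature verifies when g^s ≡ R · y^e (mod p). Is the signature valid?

invalid

g^s mod p:
125^2 = 15625 ≡ 154
125^4 ≡ 154^2 = 23716 ≡ 32
125^8 ≡ 32^2 = 1024 ≡ 69
125^16 ≡ 69^2 = 4761 ≡ 177
125^32 ≡ 177^2 = 31329 ≡ 5
125^64 ≡ 5^2 = 25
90 = 64 + 16 + 8 + 2, so 125^90 ≡ 25·177·69·154 ≡ 52 (mod 191)
R · y^e mod p:
6^2 = 36
6^4 ≡ 36^2 = 1296 ≡ 150
6^8 ≡ 150^2 = 22500 ≡ 153
6^16 ≡ 153^2 = 23409 ≡ 107
6^32 ≡ 107^2 = 11449 ≡ 180
28·180 = 5040 ≡ 74 (mod 191)
52 ≠ 74; the check fails.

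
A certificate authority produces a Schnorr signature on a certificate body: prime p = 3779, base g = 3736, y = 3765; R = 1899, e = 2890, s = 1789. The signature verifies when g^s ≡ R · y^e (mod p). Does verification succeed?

passes

g^s mod p:
3736^2 = 13957696 ≡ 1849
3736^4 ≡ 1849^2 = 3418801 ≡ 2585
3736^8 ≡ 2585^2 = 6682225 ≡ 953
3736^16 ≡ 953^2 = 908209 ≡ 1249
3736^32 ≡ 1249^2 = 1560001 ≡ 3053
3736^64 ≡ 3053^2 = 9320809 ≡ 1795
3736^128 ≡ 1795^2 = 3222025 ≡ 2317
3736^256 ≡ 2317^2 = 5368489 ≡ 2309
3736^512 ≡ 2309^2 = 5331481 ≡ 3091
3736^1024 ≡ 3091^2 = 9554281 ≡ 969
1789 = 1024 + 512 + 128 + 64 + 32 + 16 + 8 + 4 + 1, so 3736^1789 ≡ 969·3091·2317·1795·3053·1249·953·2585·3736 ≡ 2606 (mod 3779)
R · y^e mod p:
3765^2 = 14175225 ≡ 196
3765^4 ≡ 196^2 = 38416 ≡ 626
3765^8 ≡ 626^2 = 391876 ≡ 2639
3765^16 ≡ 2639^2 = 6964321 ≡ 3403
3765^32 ≡ 3403^2 = 11580409 ≡ 1553
3765^64 ≡ 1553^2 = 2411809 ≡ 807
3765^128 ≡ 807^2 = 651249 ≡ 1261
3765^256 ≡ 1261^2 = 1590121 ≡ 2941
3765^512 ≡ 2941^2 = 8649481 ≡ 3129
3765^1024 ≡ 3129^2 = 9790641 ≡ 3031
3765^2048 ≡ 3031^2 = 9186961 ≡ 212
2890 = 2048 + 512 + 256 + 64 + 8 + 2, so 3765^2890 ≡ 212·3129·2941·807·2639·196 ≡ 871 (mod 3779)
1899·871 = 1654029 ≡ 2606 (mod 3779)
2606 ≡ 2606 (mod 3779); signature holds.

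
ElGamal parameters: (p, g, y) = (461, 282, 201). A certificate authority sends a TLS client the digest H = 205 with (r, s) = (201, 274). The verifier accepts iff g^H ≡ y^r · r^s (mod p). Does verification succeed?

Left side g^H mod p:
282^205 mod 461 = 32
Right side y^r · r^s mod p:
201^201 mod 461 = 182
201^274 mod 461 = 265
182·265 = 48230 ≡ 286 (mod 461)
32 ≠ 286, so verification fails.

fails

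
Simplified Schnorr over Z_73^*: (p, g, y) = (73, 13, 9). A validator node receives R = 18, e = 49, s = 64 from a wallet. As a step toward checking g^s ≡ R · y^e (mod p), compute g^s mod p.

16

Squares mod 73: 13^1≡13, 13^2≡23, 13^4≡18, 13^8≡32, 13^16≡2, 13^32≡4, 13^64≡16
13^64 ≡ 16 (mod 73)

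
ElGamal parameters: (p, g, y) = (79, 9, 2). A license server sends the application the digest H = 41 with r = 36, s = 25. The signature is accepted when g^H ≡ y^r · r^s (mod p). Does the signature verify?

verifies

Left side g^H mod p:
9^2 = 81 ≡ 2
9^4 ≡ 2^2 = 4
9^8 ≡ 4^2 = 16
9^16 ≡ 16^2 = 256 ≡ 19
9^32 ≡ 19^2 = 361 ≡ 45
41 = 32 + 8 + 1, so 9^41 ≡ 45·16·9 ≡ 2 (mod 79)
Right side y^r · r^s mod p:
2^2 = 4
2^4 ≡ 4^2 = 16
2^8 ≡ 16^2 = 256 ≡ 19
2^16 ≡ 19^2 = 361 ≡ 45
2^32 ≡ 45^2 = 2025 ≡ 50
36 = 32 + 4, so 2^36 ≡ 50·16 ≡ 10 (mod 79)
36^2 = 1296 ≡ 32
36^4 ≡ 32^2 = 1024 ≡ 76
36^8 ≡ 76^2 = 5776 ≡ 9
36^16 ≡ 9^2 = 81 ≡ 2
25 = 16 + 8 + 1, so 36^25 ≡ 2·9·36 ≡ 16 (mod 79)
10·16 = 160 ≡ 2 (mod 79)
2 ≡ 2 (mod 79), so the signature is genuine.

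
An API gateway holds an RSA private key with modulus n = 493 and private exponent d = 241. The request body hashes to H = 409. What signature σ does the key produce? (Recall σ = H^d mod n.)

205

H^2 ≡ 409^2 = 167281 ≡ 154
H^4 ≡ 154^2 = 23716 ≡ 52
H^8 ≡ 52^2 = 2704 ≡ 239
H^16 ≡ 239^2 = 57121 ≡ 426
H^32 ≡ 426^2 = 181476 ≡ 52
H^64 ≡ 52^2 = 2704 ≡ 239
H^128 ≡ 239^2 = 57121 ≡ 426
241 = 128 + 64 + 32 + 16 + 1, so H^241 ≡ 426·239·52·426·409 ≡ 205 (mod 493)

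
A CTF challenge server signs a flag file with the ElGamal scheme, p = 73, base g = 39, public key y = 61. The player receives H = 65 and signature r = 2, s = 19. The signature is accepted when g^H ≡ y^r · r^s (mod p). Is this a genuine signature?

Left side g^H mod p:
39^2 = 1521 ≡ 61
39^4 ≡ 61^2 = 3721 ≡ 71
39^8 ≡ 71^2 = 5041 ≡ 4
39^16 ≡ 4^2 = 16
39^32 ≡ 16^2 = 256 ≡ 37
39^64 ≡ 37^2 = 1369 ≡ 55
65 = 64 + 1, so 39^65 ≡ 55·39 ≡ 28 (mod 73)
Right side y^r · r^s mod p:
61^2 = 3721 ≡ 71
2^2 = 4
2^4 ≡ 4^2 = 16
2^8 ≡ 16^2 = 256 ≡ 37
2^16 ≡ 37^2 = 1369 ≡ 55
19 = 16 + 2 + 1, so 2^19 ≡ 55·4·2 ≡ 2 (mod 73)
71·2 = 142 ≡ 69 (mod 73)
28 ≠ 69, so verification fails.

forged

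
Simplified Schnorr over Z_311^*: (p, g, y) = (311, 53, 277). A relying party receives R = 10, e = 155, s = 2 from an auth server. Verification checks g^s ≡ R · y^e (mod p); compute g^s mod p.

53^2 mod 311 = 10

10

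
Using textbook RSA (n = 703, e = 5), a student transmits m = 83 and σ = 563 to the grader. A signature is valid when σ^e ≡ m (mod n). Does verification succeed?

fails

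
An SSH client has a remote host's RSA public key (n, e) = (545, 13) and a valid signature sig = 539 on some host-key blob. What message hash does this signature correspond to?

449

sig^2 ≡ 539^2 = 290521 ≡ 36
sig^4 ≡ 36^2 = 1296 ≡ 206
sig^8 ≡ 206^2 = 42436 ≡ 471
13 = 8 + 4 + 1, so sig^13 ≡ 471·206·539 ≡ 449 (mod 545)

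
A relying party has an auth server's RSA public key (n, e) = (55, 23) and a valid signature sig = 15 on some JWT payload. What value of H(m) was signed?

20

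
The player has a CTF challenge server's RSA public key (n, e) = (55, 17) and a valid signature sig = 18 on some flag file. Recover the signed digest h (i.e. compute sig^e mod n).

28

sig^2 ≡ 18^2 = 324 ≡ 49
sig^4 ≡ 49^2 = 2401 ≡ 36
sig^8 ≡ 36^2 = 1296 ≡ 31
sig^16 ≡ 31^2 = 961 ≡ 26
17 = 16 + 1, so sig^17 ≡ 26·18 ≡ 28 (mod 55)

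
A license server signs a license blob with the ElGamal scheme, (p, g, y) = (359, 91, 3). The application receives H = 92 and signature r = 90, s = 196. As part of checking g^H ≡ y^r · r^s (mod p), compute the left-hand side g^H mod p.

340

91^2 = 8281 ≡ 24
91^4 ≡ 24^2 = 576 ≡ 217
91^8 ≡ 217^2 = 47089 ≡ 60
91^16 ≡ 60^2 = 3600 ≡ 10
91^32 ≡ 10^2 = 100
91^64 ≡ 100^2 = 10000 ≡ 307
92 = 64 + 16 + 8 + 4, so 91^92 ≡ 307·10·60·217 ≡ 340 (mod 359)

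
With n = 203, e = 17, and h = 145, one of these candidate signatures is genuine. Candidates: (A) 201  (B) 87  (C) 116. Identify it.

B

Candidate A: Squares mod 203: 201^1≡201, 201^2≡4, 201^4≡16, 201^8≡53, 201^16≡170; 17 = 16 + 1, so 201^17 ≡ 170·201 ≡ 66 (mod 203)
Candidate B: Squares mod 203: 87^1≡87, 87^2≡58, 87^4≡116, 87^8≡58, 87^16≡116; 17 = 16 + 1, so 87^17 ≡ 116·87 ≡ 145 (mod 203)
  → matches h = 145
Candidate C: Squares mod 203: 116^1≡116, 116^2≡58, 116^4≡116, 116^8≡58, 116^16≡116; 17 = 16 + 1, so 116^17 ≡ 116·116 ≡ 58 (mod 203)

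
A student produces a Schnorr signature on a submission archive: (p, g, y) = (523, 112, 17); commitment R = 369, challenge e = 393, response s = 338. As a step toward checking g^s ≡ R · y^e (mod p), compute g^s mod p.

Squares mod 523: 112^1≡112, 112^2≡515, 112^4≡64, 112^8≡435, 112^16≡422, 112^32≡264, 112^64≡137, 112^128≡464, 112^256≡343
338 = 256 + 64 + 16 + 2, so 112^338 ≡ 343·137·422·515 ≡ 497 (mod 523)

497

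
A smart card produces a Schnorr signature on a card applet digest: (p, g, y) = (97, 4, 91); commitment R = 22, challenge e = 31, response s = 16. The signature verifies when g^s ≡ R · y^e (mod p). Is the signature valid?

g^s mod p:
4^2 = 16
4^4 ≡ 16^2 = 256 ≡ 62
4^8 ≡ 62^2 = 3844 ≡ 61
4^16 ≡ 61^2 = 3721 ≡ 35
R · y^e mod p:
91^2 = 8281 ≡ 36
91^4 ≡ 36^2 = 1296 ≡ 35
91^8 ≡ 35^2 = 1225 ≡ 61
91^16 ≡ 61^2 = 3721 ≡ 35
31 = 16 + 8 + 4 + 2 + 1, so 91^31 ≡ 35·61·35·36·91 ≡ 6 (mod 97)
22·6 = 132 ≡ 35 (mod 97)
35 ≡ 35 (mod 97); signature holds.

valid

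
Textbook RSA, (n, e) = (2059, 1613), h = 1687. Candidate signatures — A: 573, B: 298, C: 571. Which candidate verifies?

Candidate A: Squares mod 2059: 573^1≡573, 573^2≡948, 573^4≡980, 573^8≡906, 573^16≡1354, 573^32≡806, 573^64≡1051, 573^128≡977, 573^256≡1212, 573^512≡877, 573^1024≡1122; 1613 = 1024 + 512 + 64 + 8 + 4 + 1, so 573^1613 ≡ 1122·877·1051·906·980·573 ≡ 1687 (mod 2059)
  → matches h = 1687
Candidate B: Squares mod 2059: 298^1≡298, 298^2≡267, 298^4≡1283, 298^8≡948, 298^16≡980, 298^32≡906, 298^64≡1354, 298^128≡806, 298^256≡1051, 298^512≡977, 298^1024≡1212; 1613 = 1024 + 512 + 64 + 8 + 4 + 1, so 298^1613 ≡ 1212·977·1354·948·1283·298 ≡ 1750 (mod 2059)
Candidate C: Squares mod 2059: 571^1≡571, 571^2≡719, 571^4≡152, 571^8≡455, 571^16≡1125, 571^32≡1399, 571^64≡1151, 571^128≡864, 571^256≡1138, 571^512≡1992, 571^1024≡371; 1613 = 1024 + 512 + 64 + 8 + 4 + 1, so 571^1613 ≡ 371·1992·1151·455·152·571 ≡ 808 (mod 2059)

A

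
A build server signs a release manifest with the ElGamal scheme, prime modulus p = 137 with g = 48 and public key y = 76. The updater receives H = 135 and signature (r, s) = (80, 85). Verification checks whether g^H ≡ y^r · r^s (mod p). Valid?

Left side g^H mod p:
48^2 = 2304 ≡ 112
48^4 ≡ 112^2 = 12544 ≡ 77
48^8 ≡ 77^2 = 5929 ≡ 38
48^16 ≡ 38^2 = 1444 ≡ 74
48^32 ≡ 74^2 = 5476 ≡ 133
48^64 ≡ 133^2 = 17689 ≡ 16
48^128 ≡ 16^2 = 256 ≡ 119
135 = 128 + 4 + 2 + 1, so 48^135 ≡ 119·77·112·48 ≡ 20 (mod 137)
Right side y^r · r^s mod p:
76^2 = 5776 ≡ 22
76^4 ≡ 22^2 = 484 ≡ 73
76^8 ≡ 73^2 = 5329 ≡ 123
76^16 ≡ 123^2 = 15129 ≡ 59
76^32 ≡ 59^2 = 3481 ≡ 56
76^64 ≡ 56^2 = 3136 ≡ 122
80 = 64 + 16, so 76^80 ≡ 122·59 ≡ 74 (mod 137)
80^2 = 6400 ≡ 98
80^4 ≡ 98^2 = 9604 ≡ 14
80^8 ≡ 14^2 = 196 ≡ 59
80^16 ≡ 59^2 = 3481 ≡ 56
80^32 ≡ 56^2 = 3136 ≡ 122
80^64 ≡ 122^2 = 14884 ≡ 88
85 = 64 + 16 + 4 + 1, so 80^85 ≡ 88·56·14·80 ≡ 41 (mod 137)
74·41 = 3034 ≡ 20 (mod 137)
20 ≡ 20 (mod 137), so the signature is genuine.

yes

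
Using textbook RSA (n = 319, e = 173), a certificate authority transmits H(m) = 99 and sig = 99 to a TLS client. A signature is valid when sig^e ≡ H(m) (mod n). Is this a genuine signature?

Squares mod 319: sig^1≡99, sig^2≡231, sig^4≡88, sig^8≡88, sig^16≡88, sig^32≡88, sig^64≡88, sig^128≡88
173 = 128 + 32 + 8 + 4 + 1, so sig^173 ≡ 88·88·88·88·99 ≡ 99 (mod 319)
sig^173 mod 319 = 99 matches H(m).

genuine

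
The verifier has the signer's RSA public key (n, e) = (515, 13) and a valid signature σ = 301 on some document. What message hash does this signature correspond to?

176

σ^2 ≡ 301^2 = 90601 ≡ 476
σ^4 ≡ 476^2 = 226576 ≡ 491
σ^8 ≡ 491^2 = 241081 ≡ 61
13 = 8 + 4 + 1, so σ^13 ≡ 61·491·301 ≡ 176 (mod 515)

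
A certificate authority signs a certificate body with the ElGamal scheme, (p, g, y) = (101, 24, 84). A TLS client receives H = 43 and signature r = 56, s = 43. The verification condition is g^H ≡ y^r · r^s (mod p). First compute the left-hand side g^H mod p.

24^2 = 576 ≡ 71
24^4 ≡ 71^2 = 5041 ≡ 92
24^8 ≡ 92^2 = 8464 ≡ 81
24^16 ≡ 81^2 = 6561 ≡ 97
24^32 ≡ 97^2 = 9409 ≡ 16
43 = 32 + 8 + 2 + 1, so 24^43 ≡ 16·81·71·24 ≡ 19 (mod 101)

19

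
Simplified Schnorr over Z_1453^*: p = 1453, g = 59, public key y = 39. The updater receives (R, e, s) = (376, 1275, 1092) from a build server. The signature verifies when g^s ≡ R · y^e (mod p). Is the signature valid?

g^s mod p:
59^2 = 3481 ≡ 575
59^4 ≡ 575^2 = 330625 ≡ 794
59^8 ≡ 794^2 = 630436 ≡ 1287
59^16 ≡ 1287^2 = 1656369 ≡ 1402
59^32 ≡ 1402^2 = 1965604 ≡ 1148
59^64 ≡ 1148^2 = 1317904 ≡ 33
59^128 ≡ 33^2 = 1089
59^256 ≡ 1089^2 = 1185921 ≡ 273
59^512 ≡ 273^2 = 74529 ≡ 426
59^1024 ≡ 426^2 = 181476 ≡ 1304
1092 = 1024 + 64 + 4, so 59^1092 ≡ 1304·33·794 ≡ 113 (mod 1453)
R · y^e mod p:
39^2 = 1521 ≡ 68
39^4 ≡ 68^2 = 4624 ≡ 265
39^8 ≡ 265^2 = 70225 ≡ 481
39^16 ≡ 481^2 = 231361 ≡ 334
39^32 ≡ 334^2 = 111556 ≡ 1128
39^64 ≡ 1128^2 = 1272384 ≡ 1009
39^128 ≡ 1009^2 = 1018081 ≡ 981
39^256 ≡ 981^2 = 962361 ≡ 475
39^512 ≡ 475^2 = 225625 ≡ 410
39^1024 ≡ 410^2 = 168100 ≡ 1005
1275 = 1024 + 128 + 64 + 32 + 16 + 8 + 2 + 1, so 39^1275 ≡ 1005·981·1009·1128·334·481·68·39 ≡ 120 (mod 1453)
376·120 = 45120 ≡ 77 (mod 1453)
113 ≠ 77; the check fails.

invalid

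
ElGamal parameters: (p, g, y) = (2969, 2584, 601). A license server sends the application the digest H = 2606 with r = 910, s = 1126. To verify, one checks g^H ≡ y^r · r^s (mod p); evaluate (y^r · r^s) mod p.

1161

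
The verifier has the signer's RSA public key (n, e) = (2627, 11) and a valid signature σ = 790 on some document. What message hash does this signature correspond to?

σ^2 ≡ 790^2 = 624100 ≡ 1501
σ^4 ≡ 1501^2 = 2253001 ≡ 1662
σ^8 ≡ 1662^2 = 2762244 ≡ 1267
11 = 8 + 2 + 1, so σ^11 ≡ 1267·1501·790 ≡ 1495 (mod 2627)

1495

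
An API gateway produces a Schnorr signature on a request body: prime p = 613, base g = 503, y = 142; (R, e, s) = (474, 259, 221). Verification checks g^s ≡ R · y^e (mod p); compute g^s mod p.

503^2 = 253009 ≡ 453
503^4 ≡ 453^2 = 205209 ≡ 467
503^8 ≡ 467^2 = 218089 ≡ 474
503^16 ≡ 474^2 = 224676 ≡ 318
503^32 ≡ 318^2 = 101124 ≡ 592
503^64 ≡ 592^2 = 350464 ≡ 441
503^128 ≡ 441^2 = 194481 ≡ 160
221 = 128 + 64 + 16 + 8 + 4 + 1, so 503^221 ≡ 160·441·318·474·467·503 ≡ 122 (mod 613)

122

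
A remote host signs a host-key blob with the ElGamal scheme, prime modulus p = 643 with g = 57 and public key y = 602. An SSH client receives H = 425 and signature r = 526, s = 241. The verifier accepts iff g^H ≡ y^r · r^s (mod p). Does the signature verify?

verifies

Left side g^H mod p:
Squares mod 643: 57^1≡57, 57^2≡34, 57^4≡513, 57^8≡182, 57^16≡331, 57^32≡251, 57^64≡630, 57^128≡169, 57^256≡269
425 = 256 + 128 + 32 + 8 + 1, so 57^425 ≡ 269·169·251·182·57 ≡ 266 (mod 643)
Right side y^r · r^s mod p:
Squares mod 643: 602^1≡602, 602^2≡395, 602^4≡419, 602^8≡22, 602^16≡484, 602^32≡204, 602^64≡464, 602^128≡534, 602^256≡307, 602^512≡371
526 = 512 + 8 + 4 + 2, so 602^526 ≡ 371·22·419·395 ≡ 116 (mod 643)
Squares mod 643: 526^1≡526, 526^2≡186, 526^4≡517, 526^8≡444, 526^16≡378, 526^32≡138, 526^64≡397, 526^128≡74
241 = 128 + 64 + 32 + 16 + 1, so 526^241 ≡ 74·397·138·378·526 ≡ 479 (mod 643)
116·479 = 55564 ≡ 266 (mod 643)
266 ≡ 266 (mod 643), so the signature is genuine.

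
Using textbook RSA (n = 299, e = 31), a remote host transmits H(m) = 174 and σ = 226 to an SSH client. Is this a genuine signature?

Squares mod 299: σ^1≡226, σ^2≡246, σ^4≡118, σ^8≡170, σ^16≡196
31 = 16 + 8 + 4 + 2 + 1, so σ^31 ≡ 196·170·118·246·226 ≡ 125 (mod 299)
σ^31 mod 299 = 125, but H(m) = 174.

forged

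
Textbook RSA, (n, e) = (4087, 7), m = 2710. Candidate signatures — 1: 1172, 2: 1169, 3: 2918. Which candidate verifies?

Candidate 1: Squares mod 4087: 1172^1≡1172, 1172^2≡352, 1172^4≡1294; 7 = 4 + 2 + 1, so 1172^7 ≡ 1294·352·1172 ≡ 257 (mod 4087)
Candidate 2: Squares mod 4087: 1169^1≡1169, 1169^2≡1503, 1169^4≡2985; 7 = 4 + 2 + 1, so 1169^7 ≡ 2985·1503·1169 ≡ 2710 (mod 4087)
  → matches m = 2710
Candidate 3: Squares mod 4087: 2918^1≡2918, 2918^2≡1503, 2918^4≡2985; 7 = 4 + 2 + 1, so 2918^7 ≡ 2985·1503·2918 ≡ 1377 (mod 4087)

2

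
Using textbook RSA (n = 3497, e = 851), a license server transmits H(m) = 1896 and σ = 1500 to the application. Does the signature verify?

does not verify

σ^2 ≡ 1500^2 = 2250000 ≡ 1429
σ^4 ≡ 1429^2 = 2042041 ≡ 3290
σ^8 ≡ 3290^2 = 10824100 ≡ 885
σ^16 ≡ 885^2 = 783225 ≡ 3394
σ^32 ≡ 3394^2 = 11519236 ≡ 118
σ^64 ≡ 118^2 = 13924 ≡ 3433
σ^128 ≡ 3433^2 = 11785489 ≡ 599
σ^256 ≡ 599^2 = 358801 ≡ 2107
σ^512 ≡ 2107^2 = 4439449 ≡ 1756
851 = 512 + 256 + 64 + 16 + 2 + 1, so σ^851 ≡ 1756·2107·3433·3394·1429·1500 ≡ 1815 (mod 3497)
The recovered value 1815 does not match the digest 1896.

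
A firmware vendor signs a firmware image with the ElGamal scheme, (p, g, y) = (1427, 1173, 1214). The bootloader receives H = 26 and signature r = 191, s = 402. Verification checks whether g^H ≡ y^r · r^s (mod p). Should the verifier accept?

reject

Left side g^H mod p:
Squares mod 1427: 1173^1≡1173, 1173^2≡301, 1173^4≡700, 1173^8≡539, 1173^16≡840
26 = 16 + 8 + 2, so 1173^26 ≡ 840·539·301 ≡ 833 (mod 1427)
Right side y^r · r^s mod p:
Squares mod 1427: 1214^1≡1214, 1214^2≡1132, 1214^4≡1405, 1214^8≡484, 1214^16≡228, 1214^32≡612, 1214^64≡670, 1214^128≡822
191 = 128 + 32 + 16 + 8 + 4 + 2 + 1, so 1214^191 ≡ 822·612·228·484·1405·1132·1214 ≡ 1213 (mod 1427)
Squares mod 1427: 191^1≡191, 191^2≡806, 191^4≡351, 191^8≡479, 191^16≡1121, 191^32≡881, 191^64≡1300, 191^128≡432, 191^256≡1114
402 = 256 + 128 + 16 + 2, so 191^402 ≡ 1114·432·1121·806 ≡ 676 (mod 1427)
1213·676 = 819988 ≡ 890 (mod 1427)
833 ≠ 890, so verification fails.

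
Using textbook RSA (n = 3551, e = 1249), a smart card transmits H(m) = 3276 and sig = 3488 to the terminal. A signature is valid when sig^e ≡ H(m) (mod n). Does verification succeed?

sig^1249 mod 3551 = 3276
Since 3276 equals the digest 3276, verification succeeds.

passes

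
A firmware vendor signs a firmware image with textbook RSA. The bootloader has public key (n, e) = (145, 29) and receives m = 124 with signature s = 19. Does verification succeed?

Squares mod 145: s^1≡19, s^2≡71, s^4≡111, s^8≡141, s^16≡16
29 = 16 + 8 + 4 + 1, so s^29 ≡ 16·141·111·19 ≡ 19 (mod 145)
19 ≠ 124, so verification fails.

fails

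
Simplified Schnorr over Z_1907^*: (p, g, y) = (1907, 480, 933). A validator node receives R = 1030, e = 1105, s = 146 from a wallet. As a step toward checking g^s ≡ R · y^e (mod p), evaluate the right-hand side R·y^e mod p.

1671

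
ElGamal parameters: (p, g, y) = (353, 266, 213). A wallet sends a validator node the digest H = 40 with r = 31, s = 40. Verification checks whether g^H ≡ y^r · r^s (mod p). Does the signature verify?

does not verify

Left side g^H mod p:
266^2 = 70756 ≡ 156
266^4 ≡ 156^2 = 24336 ≡ 332
266^8 ≡ 332^2 = 110224 ≡ 88
266^16 ≡ 88^2 = 7744 ≡ 331
266^32 ≡ 331^2 = 109561 ≡ 131
40 = 32 + 8, so 266^40 ≡ 131·88 ≡ 232 (mod 353)
Right side y^r · r^s mod p:
213^2 = 45369 ≡ 185
213^4 ≡ 185^2 = 34225 ≡ 337
213^8 ≡ 337^2 = 113569 ≡ 256
213^16 ≡ 256^2 = 65536 ≡ 231
31 = 16 + 8 + 4 + 2 + 1, so 213^31 ≡ 231·256·337·185·213 ≡ 166 (mod 353)
31^2 = 961 ≡ 255
31^4 ≡ 255^2 = 65025 ≡ 73
31^8 ≡ 73^2 = 5329 ≡ 34
31^16 ≡ 34^2 = 1156 ≡ 97
31^32 ≡ 97^2 = 9409 ≡ 231
40 = 32 + 8, so 31^40 ≡ 231·34 ≡ 88 (mod 353)
166·88 = 14608 ≡ 135 (mod 353)
232 ≠ 135, so verification fails.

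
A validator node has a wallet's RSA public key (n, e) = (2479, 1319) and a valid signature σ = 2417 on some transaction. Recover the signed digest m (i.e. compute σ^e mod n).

Squares mod 2479: σ^1≡2417, σ^2≡1365, σ^4≡1496, σ^8≡1958, σ^16≡1230, σ^32≡710, σ^64≡863, σ^128≡1069, σ^256≡2421, σ^512≡885, σ^1024≡2340
1319 = 1024 + 256 + 32 + 4 + 2 + 1, so σ^1319 ≡ 2340·2421·710·1496·1365·2417 ≡ 1635 (mod 2479)

1635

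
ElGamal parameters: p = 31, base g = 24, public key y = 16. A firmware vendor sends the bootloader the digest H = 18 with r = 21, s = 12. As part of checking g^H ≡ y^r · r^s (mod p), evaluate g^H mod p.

2

Squares mod 31: 24^1≡24, 24^2≡18, 24^4≡14, 24^8≡10, 24^16≡7
18 = 16 + 2, so 24^18 ≡ 7·18 ≡ 2 (mod 31)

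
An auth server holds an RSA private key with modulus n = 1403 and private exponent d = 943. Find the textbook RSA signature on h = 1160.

Squares mod 1403: h^1≡1160, h^2≡123, h^4≡1099, h^8≡1221, h^16≡855, h^32≡62, h^64≡1038, h^128≡1343, h^256≡794, h^512≡489
943 = 512 + 256 + 128 + 32 + 8 + 4 + 2 + 1, so h^943 ≡ 489·794·1343·62·1221·1099·123·1160 ≡ 550 (mod 1403)

550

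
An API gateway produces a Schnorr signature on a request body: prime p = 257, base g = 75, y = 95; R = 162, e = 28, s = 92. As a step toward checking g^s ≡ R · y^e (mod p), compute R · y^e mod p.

Squares mod 257: 95^1≡95, 95^2≡30, 95^4≡129, 95^8≡193, 95^16≡241
28 = 16 + 8 + 4, so 95^28 ≡ 241·193·129 ≡ 255 (mod 257)
R · y^e ≡ 162·255 = 41310 ≡ 190 (mod 257)

190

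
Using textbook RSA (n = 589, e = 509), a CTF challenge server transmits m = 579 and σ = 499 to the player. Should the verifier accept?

accept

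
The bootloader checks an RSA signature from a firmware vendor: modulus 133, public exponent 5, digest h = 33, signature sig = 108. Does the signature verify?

sig^2 ≡ 108^2 = 11664 ≡ 93
sig^4 ≡ 93^2 = 8649 ≡ 4
5 = 4 + 1, so sig^5 ≡ 4·108 ≡ 33 (mod 133)
33 = h, so the signature checks out.

verifies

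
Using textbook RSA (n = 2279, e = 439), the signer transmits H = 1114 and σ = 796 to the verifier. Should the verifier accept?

Squares mod 2279: σ^1≡796, σ^2≡54, σ^4≡637, σ^8≡107, σ^16≡54, σ^32≡637, σ^64≡107, σ^128≡54, σ^256≡637
439 = 256 + 128 + 32 + 16 + 4 + 2 + 1, so σ^439 ≡ 637·54·637·54·637·54·796 ≡ 1114 (mod 2279)
1114 = H, so the signature checks out.

accept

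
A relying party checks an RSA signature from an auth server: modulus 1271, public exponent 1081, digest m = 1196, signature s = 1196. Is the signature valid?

valid

s^2 ≡ 1196^2 = 1430416 ≡ 541
s^4 ≡ 541^2 = 292681 ≡ 351
s^8 ≡ 351^2 = 123201 ≡ 1185
s^16 ≡ 1185^2 = 1404225 ≡ 1041
s^32 ≡ 1041^2 = 1083681 ≡ 789
s^64 ≡ 789^2 = 622521 ≡ 1002
s^128 ≡ 1002^2 = 1004004 ≡ 1185
s^256 ≡ 1185^2 = 1404225 ≡ 1041
s^512 ≡ 1041^2 = 1083681 ≡ 789
s^1024 ≡ 789^2 = 622521 ≡ 1002
1081 = 1024 + 32 + 16 + 8 + 1, so s^1081 ≡ 1002·789·1041·1185·1196 ≡ 1196 (mod 1271)
1196 = m, so the signature checks out.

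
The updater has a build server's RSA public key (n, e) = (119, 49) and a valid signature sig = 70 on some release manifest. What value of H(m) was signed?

Squares mod 119: sig^1≡70, sig^2≡21, sig^4≡84, sig^8≡35, sig^16≡35, sig^32≡35
49 = 32 + 16 + 1, so sig^49 ≡ 35·35·70 ≡ 70 (mod 119)

70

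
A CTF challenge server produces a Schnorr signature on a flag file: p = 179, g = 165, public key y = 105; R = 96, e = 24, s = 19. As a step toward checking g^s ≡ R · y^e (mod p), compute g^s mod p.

55

165^2 = 27225 ≡ 17
165^4 ≡ 17^2 = 289 ≡ 110
165^8 ≡ 110^2 = 12100 ≡ 107
165^16 ≡ 107^2 = 11449 ≡ 172
19 = 16 + 2 + 1, so 165^19 ≡ 172·17·165 ≡ 55 (mod 179)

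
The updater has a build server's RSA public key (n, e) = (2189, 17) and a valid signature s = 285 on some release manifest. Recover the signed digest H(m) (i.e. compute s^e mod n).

2155

Squares mod 2189: s^1≡285, s^2≡232, s^4≡1288, s^8≡1871, s^16≡430
17 = 16 + 1, so s^17 ≡ 430·285 ≡ 2155 (mod 2189)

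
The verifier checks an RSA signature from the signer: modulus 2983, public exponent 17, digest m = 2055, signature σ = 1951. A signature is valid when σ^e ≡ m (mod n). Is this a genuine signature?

genuine

Squares mod 2983: σ^1≡1951, σ^2≡93, σ^4≡2683, σ^8≡510, σ^16≡579
17 = 16 + 1, so σ^17 ≡ 579·1951 ≡ 2055 (mod 2983)
2055 = m, so the signature checks out.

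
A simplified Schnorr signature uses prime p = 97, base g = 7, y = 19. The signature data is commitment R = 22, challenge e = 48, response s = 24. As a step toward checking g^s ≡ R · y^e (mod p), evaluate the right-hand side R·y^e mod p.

19^2 = 361 ≡ 70
19^4 ≡ 70^2 = 4900 ≡ 50
19^8 ≡ 50^2 = 2500 ≡ 75
19^16 ≡ 75^2 = 5625 ≡ 96
19^32 ≡ 96^2 = 9216 ≡ 1
48 = 32 + 16, so 19^48 ≡ 1·96 ≡ 96 (mod 97)
R · y^e ≡ 22·96 = 2112 ≡ 75 (mod 97)

75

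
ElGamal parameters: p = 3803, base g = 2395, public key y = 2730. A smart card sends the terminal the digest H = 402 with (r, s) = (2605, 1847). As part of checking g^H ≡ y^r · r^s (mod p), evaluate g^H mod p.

2395^2 = 5736025 ≡ 1101
2395^4 ≡ 1101^2 = 1212201 ≡ 2847
2395^8 ≡ 2847^2 = 8105409 ≡ 1216
2395^16 ≡ 1216^2 = 1478656 ≡ 3092
2395^32 ≡ 3092^2 = 9560464 ≡ 3525
2395^64 ≡ 3525^2 = 12425625 ≡ 1224
2395^128 ≡ 1224^2 = 1498176 ≡ 3597
2395^256 ≡ 3597^2 = 12938409 ≡ 603
402 = 256 + 128 + 16 + 2, so 2395^402 ≡ 603·3597·3092·1101 ≡ 1755 (mod 3803)

1755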